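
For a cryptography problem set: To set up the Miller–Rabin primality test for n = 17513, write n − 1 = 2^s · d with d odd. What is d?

Halving: 17512 → 8756 → 4378 → 2189; 2189 is odd.
So 17512 = 2^3 · 2189.

2189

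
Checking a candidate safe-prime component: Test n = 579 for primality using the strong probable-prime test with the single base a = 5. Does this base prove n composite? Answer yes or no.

yes

n − 1 = 578 = 2^1 · 289, so s = 1 and d = 289.
x_0 = 5^289 mod 579 = 188.
x_0 ∉ {1, 578} and s = 1, so 5 is a Miller–Rabin witness and 579 is composite.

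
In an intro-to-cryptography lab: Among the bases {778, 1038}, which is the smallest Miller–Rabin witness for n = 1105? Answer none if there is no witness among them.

1038

n − 1 = 1104 = 2^4 · 69, so s = 4 and d = 69.
Base 778: x_0 = 778^69 mod 1105 = 268. x_0 is neither 1 nor 1104, so continue squaring. x_1 = 268^2 mod 1105 = 1104. x_1 ≡ −1, so 778 is not a witness.
Base 1038: x_0 = 1038^69 mod 1105 = 528. x_0 is neither 1 nor 1104, so continue squaring. x_1 = 528^2 mod 1105 = 324. x_2 = 324^2 mod 1105 = 1. x_2 = 1 but x_1 ≠ ±1, a nontrivial square root of 1 — 1038 is a witness and 1105 is composite.
The smallest witness among the given bases is 1038.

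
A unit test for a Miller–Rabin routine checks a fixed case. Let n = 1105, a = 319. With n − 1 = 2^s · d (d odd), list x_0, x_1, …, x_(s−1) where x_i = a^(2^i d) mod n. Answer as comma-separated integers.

489, 441, 1, 1

n − 1 = 1104 = 2^4 · 69, so s = 4 and d = 69.
x_0 = 319^69 mod 1105 = 489.
x_1 = 489^2 mod 1105 = 441.
x_2 = 441^2 mod 1105 = 1.
x_3 = 1^2 mod 1105 = 1.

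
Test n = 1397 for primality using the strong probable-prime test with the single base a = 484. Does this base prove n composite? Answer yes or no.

n − 1 = 1396 = 2^2 · 349, so s = 2 and d = 349.
x_0 = 484^349 mod 1397 = 99.
x_0 is neither 1 nor 1396, so continue squaring.
x_1 = 99^2 mod 1397 = 22.
Reached i = s−1 = 1 without hitting −1: 484 is a Miller–Rabin witness and 1397 is composite.

yes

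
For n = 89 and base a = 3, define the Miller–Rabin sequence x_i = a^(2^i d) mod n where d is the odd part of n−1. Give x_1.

34

n − 1 = 88 = 2^3 · 11, so s = 3 and d = 11.
Repeated squaring mod 89: 3^1 ≡ 3, 3^2 ≡ 9, 3^4 ≡ 81, 3^8 ≡ 64.
11 = 8 + 2 + 1, so 3^11 ≡ 64·9·3 ≡ 37 (mod 89).
x_0 = 37.
x_1 = 37^2 mod 89 = 34.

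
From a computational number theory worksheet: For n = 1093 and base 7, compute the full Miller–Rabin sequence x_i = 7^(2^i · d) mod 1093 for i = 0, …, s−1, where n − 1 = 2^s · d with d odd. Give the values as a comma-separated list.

n − 1 = 1092 = 2^2 · 273, so s = 2 and d = 273.
x_0 = 7^273 mod 1093 = 1.
x_1 = 1^2 mod 1093 = 1.

1, 1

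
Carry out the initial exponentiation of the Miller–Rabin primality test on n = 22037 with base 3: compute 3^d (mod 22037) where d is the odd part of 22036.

n − 1 = 22036 = 2^2 · 5509, so s = 2 and d = 5509.
3^5509 mod 22037 = 6920.

6920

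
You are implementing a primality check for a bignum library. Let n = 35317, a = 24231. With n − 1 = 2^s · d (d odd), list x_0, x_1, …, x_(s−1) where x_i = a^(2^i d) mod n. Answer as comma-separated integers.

n − 1 = 35316 = 2^2 · 8829, so s = 2 and d = 8829.
x_0 = 24231^8829 mod 35317 = 1.
x_1 = 1^2 mod 35317 = 1.

1, 1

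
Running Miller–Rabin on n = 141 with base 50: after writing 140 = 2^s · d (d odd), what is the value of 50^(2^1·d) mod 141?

n − 1 = 140 = 2^2 · 35, so s = 2 and d = 35.
x_0 = 50^35 mod 141 = 59.
x_1 = 59^2 mod 141 = 97.

97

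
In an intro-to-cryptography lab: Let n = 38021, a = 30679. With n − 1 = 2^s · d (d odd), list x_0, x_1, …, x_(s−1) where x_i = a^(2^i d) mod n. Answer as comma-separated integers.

n − 1 = 38020 = 2^2 · 9505, so s = 2 and d = 9505.
x_0 = 30679^9505 mod 38021 = 17362.
x_1 = 17362^2 mod 38021 = 8556.

17362, 8556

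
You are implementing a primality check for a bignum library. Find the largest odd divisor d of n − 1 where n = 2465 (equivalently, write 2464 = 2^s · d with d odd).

77

Halving: 2464 → 1232 → 616 → 308 → 154 → 77; 77 is odd.
So 2464 = 2^5 · 77.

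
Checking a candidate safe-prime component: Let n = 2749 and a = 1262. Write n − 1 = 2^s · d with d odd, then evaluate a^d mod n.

640

n − 1 = 2748 = 2^2 · 687, so s = 2 and d = 687.
1262^687 mod 2749 = 640.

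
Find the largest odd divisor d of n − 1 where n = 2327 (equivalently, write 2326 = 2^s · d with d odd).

1163

Halving: 2326 → 1163; 1163 is odd.
So 2326 = 2^1 · 1163.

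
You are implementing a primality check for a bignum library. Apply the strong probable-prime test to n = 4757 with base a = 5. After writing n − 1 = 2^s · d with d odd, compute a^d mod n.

3891

n − 1 = 4756 = 2^2 · 1189, so s = 2 and d = 1189.
Repeated squaring mod 4757: 5^1 ≡ 5, 5^2 ≡ 25, 5^4 ≡ 625, 5^8 ≡ 551, 5^16 ≡ 3910, 5^32 ≡ 3859, 5^64 ≡ 2471, 5^128 ≡ 2610, 5^256 ≡ 76, 5^512 ≡ 1019, 5^1024 ≡ 1335.
1189 = 1024 + 128 + 32 + 4 + 1, so 5^1189 ≡ 1335·2610·3859·625·5 ≡ 3891 (mod 4757).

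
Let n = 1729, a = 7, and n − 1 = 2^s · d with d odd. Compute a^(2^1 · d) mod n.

77

n − 1 = 1728 = 2^6 · 27, so s = 6 and d = 27.
By repeated squaring, 7^27 ≡ 343 (mod 1729).
x_0 = 343.
x_1 = 343^2 mod 1729 = 77.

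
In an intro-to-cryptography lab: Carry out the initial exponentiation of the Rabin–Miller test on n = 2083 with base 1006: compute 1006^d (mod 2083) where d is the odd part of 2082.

2082

n − 1 = 2082 = 2^1 · 1041, so s = 1 and d = 1041.
1006^1041 mod 2083 = 2082.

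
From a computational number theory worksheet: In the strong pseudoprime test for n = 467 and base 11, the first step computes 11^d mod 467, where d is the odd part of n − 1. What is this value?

n − 1 = 466 = 2^1 · 233, so s = 1 and d = 233.
11^233 mod 467 = 466.

466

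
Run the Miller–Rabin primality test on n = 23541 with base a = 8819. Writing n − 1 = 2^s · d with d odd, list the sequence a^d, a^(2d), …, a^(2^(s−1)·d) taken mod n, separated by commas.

n − 1 = 23540 = 2^2 · 5885, so s = 2 and d = 5885.
x_0 = 8819^5885 mod 23541 = 12515.
x_1 = 12515^2 mod 23541 = 6952.

12515, 6952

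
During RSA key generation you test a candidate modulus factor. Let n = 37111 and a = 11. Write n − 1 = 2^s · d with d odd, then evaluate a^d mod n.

7288

n − 1 = 37110 = 2^1 · 18555, so s = 1 and d = 18555.
11^18555 mod 37111 = 7288.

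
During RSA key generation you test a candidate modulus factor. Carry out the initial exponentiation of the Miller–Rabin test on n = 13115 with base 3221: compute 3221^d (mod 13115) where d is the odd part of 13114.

11446

n − 1 = 13114 = 2^1 · 6557, so s = 1 and d = 6557.
Repeated squaring mod 13115: 3221^1 ≡ 3221, 3221^2 ≡ 876, 3221^4 ≡ 6706, 3221^8 ≡ 12216, 3221^16 ≡ 8186, 3221^32 ≡ 6061, 3221^64 ≡ 606, 3221^128 ≡ 16, 3221^256 ≡ 256, 3221^512 ≡ 13076, 3221^1024 ≡ 1521, 3221^2048 ≡ 5201, 3221^4096 ≡ 7271.
6557 = 4096 + 2048 + 256 + 128 + 16 + 8 + 4 + 1, so 3221^6557 ≡ 7271·5201·256·16·8186·12216·6706·3221 ≡ 11446 (mod 13115).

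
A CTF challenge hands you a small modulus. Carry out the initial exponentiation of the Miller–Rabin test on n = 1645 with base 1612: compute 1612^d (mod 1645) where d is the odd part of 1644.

1303

n − 1 = 1644 = 2^2 · 411, so s = 2 and d = 411.
1612^411 mod 1645 = 1303.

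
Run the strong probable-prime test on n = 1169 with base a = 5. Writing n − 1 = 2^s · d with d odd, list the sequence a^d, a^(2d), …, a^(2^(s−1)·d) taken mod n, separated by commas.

614, 578, 919, 543

n − 1 = 1168 = 2^4 · 73, so s = 4 and d = 73.
x_0 = 5^73 mod 1169 = 614.
x_1 = 614^2 mod 1169 = 578.
x_2 = 578^2 mod 1169 = 919.
x_3 = 919^2 mod 1169 = 543.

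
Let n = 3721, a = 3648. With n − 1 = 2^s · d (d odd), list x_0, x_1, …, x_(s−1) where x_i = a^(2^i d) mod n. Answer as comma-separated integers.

243, 3234, 2746

n − 1 = 3720 = 2^3 · 465, so s = 3 and d = 465.
x_0 = 3648^465 mod 3721 = 243.
x_1 = 243^2 mod 3721 = 3234.
x_2 = 3234^2 mod 3721 = 2746.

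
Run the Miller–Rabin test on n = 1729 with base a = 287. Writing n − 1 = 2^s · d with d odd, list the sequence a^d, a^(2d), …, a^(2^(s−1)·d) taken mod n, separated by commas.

n − 1 = 1728 = 2^6 · 27, so s = 6 and d = 27.
x_0 = 287^27 mod 1729 = 1652.
x_1 = 1652^2 mod 1729 = 742.
x_2 = 742^2 mod 1729 = 742.
x_3 = 742^2 mod 1729 = 742.
x_4 = 742^2 mod 1729 = 742.
x_5 = 742^2 mod 1729 = 742.

1652, 742, 742, 742, 742, 742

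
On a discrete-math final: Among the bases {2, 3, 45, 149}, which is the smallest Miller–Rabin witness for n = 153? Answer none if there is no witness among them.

2

n − 1 = 152 = 2^3 · 19, so s = 3 and d = 19.
Base 2: x_0 = 2^19 mod 153 = 110. x_0 is neither 1 nor 152, so continue squaring. x_1 = 110^2 mod 153 = 13. x_2 = 13^2 mod 153 = 16. Reached i = s−1 = 2 without hitting −1: 2 is a Miller–Rabin witness and 153 is composite.
Base 3: x_0 = 3^19 mod 153 = 27. x_0 is neither 1 nor 152, so continue squaring. x_1 = 27^2 mod 153 = 117. x_2 = 117^2 mod 153 = 72. Reached i = s−1 = 2 without hitting −1: 3 is a Miller–Rabin witness and 153 is composite.
Base 45: x_0 = 45^19 mod 153 = 90. x_0 is neither 1 nor 152, so continue squaring. x_1 = 90^2 mod 153 = 144. x_2 = 144^2 mod 153 = 81. Reached i = s−1 = 2 without hitting −1: 45 is a Miller–Rabin witness and 153 is composite.
Base 149: x_0 = 149^19 mod 153 = 140. x_0 is neither 1 nor 152, so continue squaring. x_1 = 140^2 mod 153 = 16. x_2 = 16^2 mod 153 = 103. Reached i = s−1 = 2 without hitting −1: 149 is a Miller–Rabin witness and 153 is composite.
The smallest witness among the given bases is 2.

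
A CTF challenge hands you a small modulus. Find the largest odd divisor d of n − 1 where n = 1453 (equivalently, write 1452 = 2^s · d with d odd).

363

Halving: 1452 → 726 → 363; 363 is odd.
So 1452 = 2^2 · 363.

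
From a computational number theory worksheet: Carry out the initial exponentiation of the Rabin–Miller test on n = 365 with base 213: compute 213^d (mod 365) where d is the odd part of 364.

152

n − 1 = 364 = 2^2 · 91, so s = 2 and d = 91.
Repeated squaring mod 365: 213^1 ≡ 213, 213^2 ≡ 109, 213^4 ≡ 201, 213^8 ≡ 251, 213^16 ≡ 221, 213^32 ≡ 296, 213^64 ≡ 16.
91 = 64 + 16 + 8 + 2 + 1, so 213^91 ≡ 16·221·251·109·213 ≡ 152 (mod 365).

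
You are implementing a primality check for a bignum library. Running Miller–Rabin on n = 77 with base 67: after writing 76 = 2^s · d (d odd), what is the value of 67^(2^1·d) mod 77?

n − 1 = 76 = 2^2 · 19, so s = 2 and d = 19.
x_0 = 67^19 mod 77 = 67.
x_1 = 67^2 mod 77 = 23.

23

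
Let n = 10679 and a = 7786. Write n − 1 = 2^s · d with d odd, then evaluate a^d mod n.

n − 1 = 10678 = 2^1 · 5339, so s = 1 and d = 5339.
7786^5339 mod 10679 = 9609.

9609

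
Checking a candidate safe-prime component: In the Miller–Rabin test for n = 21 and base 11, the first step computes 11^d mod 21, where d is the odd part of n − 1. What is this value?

n − 1 = 20 = 2^2 · 5, so s = 2 and d = 5.
11^5 mod 21 = 2.

2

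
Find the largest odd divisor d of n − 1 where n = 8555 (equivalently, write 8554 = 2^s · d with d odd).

Halving: 8554 → 4277; 4277 is odd.
So 8554 = 2^1 · 4277.

4277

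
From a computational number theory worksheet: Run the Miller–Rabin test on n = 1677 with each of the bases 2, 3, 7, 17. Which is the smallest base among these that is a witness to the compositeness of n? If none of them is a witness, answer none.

n − 1 = 1676 = 2^2 · 419, so s = 2 and d = 419.
Base 2: x_0 = 2^419 mod 1677 = 839. x_0 is neither 1 nor 1676, so continue squaring. x_1 = 839^2 mod 1677 = 1258. Reached i = s−1 = 1 without hitting −1: 2 is a Miller–Rabin witness and 1677 is composite.
Base 3: x_0 = 3^419 mod 1677 = 1491. x_0 is neither 1 nor 1676, so continue squaring. x_1 = 1491^2 mod 1677 = 1056. Reached i = s−1 = 1 without hitting −1: 3 is a Miller–Rabin witness and 1677 is composite.
Base 7: x_0 = 7^419 mod 1677 = 1198. x_0 is neither 1 nor 1676, so continue squaring. x_1 = 1198^2 mod 1677 = 1369. Reached i = s−1 = 1 without hitting −1: 7 is a Miller–Rabin witness and 1677 is composite.
Base 17: x_0 = 17^419 mod 1677 = 296. x_0 is neither 1 nor 1676, so continue squaring. x_1 = 296^2 mod 1677 = 412. Reached i = s−1 = 1 without hitting −1: 17 is a Miller–Rabin witness and 1677 is composite.
The smallest witness among the given bases is 2.

2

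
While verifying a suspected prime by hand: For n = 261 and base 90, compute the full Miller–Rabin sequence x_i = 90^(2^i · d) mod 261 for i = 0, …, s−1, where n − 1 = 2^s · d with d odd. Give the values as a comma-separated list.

108, 180

n − 1 = 260 = 2^2 · 65, so s = 2 and d = 65.
x_0 = 90^65 mod 261 = 108.
x_1 = 108^2 mod 261 = 180.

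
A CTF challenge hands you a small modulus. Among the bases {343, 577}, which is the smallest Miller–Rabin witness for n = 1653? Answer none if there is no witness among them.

n − 1 = 1652 = 2^2 · 413, so s = 2 and d = 413.
Base 343: x_0 = 343^413 mod 1653 = 1. x_0 = 1, so 343 is not a witness.
Base 577: x_0 = 577^413 mod 1653 = 505. x_0 is neither 1 nor 1652, so continue squaring. x_1 = 505^2 mod 1653 = 463. Reached i = s−1 = 1 without hitting −1: 577 is a Miller–Rabin witness and 1653 is composite.
The smallest witness among the given bases is 577.

577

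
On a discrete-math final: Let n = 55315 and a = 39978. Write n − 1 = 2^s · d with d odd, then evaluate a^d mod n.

n − 1 = 55314 = 2^1 · 27657, so s = 1 and d = 27657.
Repeated squaring mod 55315: 39978^1 ≡ 39978, 39978^2 ≡ 24189, 39978^4 ≡ 40966, 39978^8 ≡ 11371, 39978^16 ≡ 28486, 39978^32 ≡ 36461, 39978^64 ≡ 19126, 39978^128 ≡ 5781, 39978^256 ≡ 9701, 39978^512 ≡ 18586, 39978^1024 ≡ 52536, 39978^2048 ≡ 34056, 39978^4096 ≡ 21531, 39978^8192 ≡ 44261, 39978^16384 ≡ 81.
27657 = 16384 + 8192 + 2048 + 1024 + 8 + 1, so 39978^27657 ≡ 81·44261·34056·52536·11371·39978 ≡ 37623 (mod 55315).

37623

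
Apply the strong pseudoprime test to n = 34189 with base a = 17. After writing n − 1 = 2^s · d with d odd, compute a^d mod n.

n − 1 = 34188 = 2^2 · 8547, so s = 2 and d = 8547.
17^8547 mod 34189 = 6703.

6703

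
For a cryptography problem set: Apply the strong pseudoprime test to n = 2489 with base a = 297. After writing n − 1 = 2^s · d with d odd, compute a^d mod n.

2383

n − 1 = 2488 = 2^3 · 311, so s = 3 and d = 311.
Repeated squaring mod 2489: 297^1 ≡ 297, 297^2 ≡ 1094, 297^4 ≡ 2116, 297^8 ≡ 2234, 297^16 ≡ 311, 297^32 ≡ 2139, 297^64 ≡ 539, 297^128 ≡ 1797, 297^256 ≡ 976.
311 = 256 + 32 + 16 + 4 + 2 + 1, so 297^311 ≡ 976·2139·311·2116·1094·297 ≡ 2383 (mod 2489).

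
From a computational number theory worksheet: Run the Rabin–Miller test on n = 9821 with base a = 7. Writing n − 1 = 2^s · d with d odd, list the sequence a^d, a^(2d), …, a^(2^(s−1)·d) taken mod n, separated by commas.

3010, 5138

n − 1 = 9820 = 2^2 · 2455, so s = 2 and d = 2455.
x_0 = 7^2455 mod 9821 = 3010.
x_1 = 3010^2 mod 9821 = 5138.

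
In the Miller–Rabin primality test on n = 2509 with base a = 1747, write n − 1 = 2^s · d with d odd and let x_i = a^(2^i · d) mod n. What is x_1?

1091

n − 1 = 2508 = 2^2 · 627, so s = 2 and d = 627.
Repeated squaring mod 2509: 1747^1 ≡ 1747, 1747^2 ≡ 1065, 1747^4 ≡ 157, 1747^8 ≡ 2068, 1747^16 ≡ 1288, 1747^32 ≡ 495, 1747^64 ≡ 1652, 1747^128 ≡ 1821, 1747^256 ≡ 1652, 1747^512 ≡ 1821.
627 = 512 + 64 + 32 + 16 + 2 + 1, so 1747^627 ≡ 1821·1652·495·1288·1065·1747 ≡ 905 (mod 2509).
x_0 = 905.
x_1 = 905^2 mod 2509 = 1091.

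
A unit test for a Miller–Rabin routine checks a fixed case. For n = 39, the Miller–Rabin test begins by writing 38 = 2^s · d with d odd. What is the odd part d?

Halving: 38 → 19; 19 is odd.
So 38 = 2^1 · 19.

19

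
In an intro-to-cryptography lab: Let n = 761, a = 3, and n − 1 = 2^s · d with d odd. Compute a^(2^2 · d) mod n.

n − 1 = 760 = 2^3 · 95, so s = 3 and d = 95.
x_0 = 3^95 mod 761 = 135.
x_1 = 135^2 mod 761 = 722.
x_2 = 722^2 mod 761 = 760.

760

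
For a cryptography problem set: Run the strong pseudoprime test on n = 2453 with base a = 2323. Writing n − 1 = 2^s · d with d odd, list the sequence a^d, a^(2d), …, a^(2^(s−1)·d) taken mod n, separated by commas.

855, 31

n − 1 = 2452 = 2^2 · 613, so s = 2 and d = 613.
x_0 = 2323^613 mod 2453 = 855.
x_1 = 855^2 mod 2453 = 31.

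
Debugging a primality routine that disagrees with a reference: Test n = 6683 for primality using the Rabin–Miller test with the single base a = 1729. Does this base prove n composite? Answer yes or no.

n − 1 = 6682 = 2^1 · 3341, so s = 1 and d = 3341.
Repeated squaring mod 6683: 1729^1 ≡ 1729, 1729^2 ≡ 2140, 1729^4 ≡ 1745, 1729^8 ≡ 4260, 1729^16 ≡ 3255, 1729^32 ≡ 2470, 1729^64 ≡ 6004, 1729^128 ≡ 6597, 1729^256 ≡ 713, 1729^512 ≡ 461, 1729^1024 ≡ 5348, 1729^2048 ≡ 4547.
3341 = 2048 + 1024 + 256 + 8 + 4 + 1, so 1729^3341 ≡ 4547·5348·713·4260·1745·1729 ≡ 1879 (mod 6683).
x_0 = 1729^3341 mod 6683 = 1879.
x_0 ∉ {1, 6682} and s = 1, so 1729 is a Miller–Rabin witness and 6683 is composite.

yes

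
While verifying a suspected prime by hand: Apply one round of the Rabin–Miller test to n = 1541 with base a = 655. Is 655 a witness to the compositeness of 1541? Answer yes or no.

n − 1 = 1540 = 2^2 · 385, so s = 2 and d = 385.
By repeated squaring, 655^385 ≡ 1540 (mod 1541).
x_0 = 655^385 mod 1541 = 1540.
x_0 = 1540 ≡ −1, so 655 is not a witness.

no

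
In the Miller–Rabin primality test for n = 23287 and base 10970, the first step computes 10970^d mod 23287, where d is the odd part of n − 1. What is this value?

n − 1 = 23286 = 2^1 · 11643, so s = 1 and d = 11643.
10970^11643 mod 23287 = 13557.

13557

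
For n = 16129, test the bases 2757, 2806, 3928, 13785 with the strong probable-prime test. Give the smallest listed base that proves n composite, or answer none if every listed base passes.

n − 1 = 16128 = 2^8 · 63, so s = 8 and d = 63.
Base 2757: x_0 = 2757^63 mod 16129 = 16128. x_0 = 16128 ≡ −1, so 2757 is not a witness.
Base 2806: x_0 = 2806^63 mod 16129 = 3428. x_0 is neither 1 nor 16128, so continue squaring. x_1 = 3428^2 mod 16129 = 9272. x_2 = 9272^2 mod 16129 = 2414. x_3 = 2414^2 mod 16129 = 4827. x_4 = 4827^2 mod 16129 = 9653. x_5 = 9653^2 mod 16129 = 3176. x_6 = 3176^2 mod 16129 = 6351. x_7 = 6351^2 mod 16129 = 12701. Reached i = s−1 = 7 without hitting −1: 2806 is a Miller–Rabin witness and 16129 is composite.
Base 3928: x_0 = 3928^63 mod 16129 = 3809. x_0 is neither 1 nor 16128, so continue squaring. x_1 = 3809^2 mod 16129 = 8510. x_2 = 8510^2 mod 16129 = 890. x_3 = 890^2 mod 16129 = 1779. x_4 = 1779^2 mod 16129 = 3557. x_5 = 3557^2 mod 16129 = 7113. x_6 = 7113^2 mod 16129 = 14225. x_7 = 14225^2 mod 16129 = 12320. Reached i = s−1 = 7 without hitting −1: 3928 is a Miller–Rabin witness and 16129 is composite.
Base 13785: x_0 = 13785^63 mod 16129 = 7113. x_0 is neither 1 nor 16128, so continue squaring. x_1 = 7113^2 mod 16129 = 14225. x_2 = 14225^2 mod 16129 = 12320. x_3 = 12320^2 mod 16129 = 8510. x_4 = 8510^2 mod 16129 = 890. x_5 = 890^2 mod 16129 = 1779. x_6 = 1779^2 mod 16129 = 3557. x_7 = 3557^2 mod 16129 = 7113. Reached i = s−1 = 7 without hitting −1: 13785 is a Miller–Rabin witness and 16129 is composite.
The smallest witness among the given bases is 2806.

2806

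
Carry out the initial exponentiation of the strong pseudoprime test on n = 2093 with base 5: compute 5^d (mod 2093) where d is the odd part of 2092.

n − 1 = 2092 = 2^2 · 523, so s = 2 and d = 523.
5^523 mod 2093 = 866.

866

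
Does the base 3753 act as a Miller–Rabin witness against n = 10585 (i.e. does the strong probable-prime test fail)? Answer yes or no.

n − 1 = 10584 = 2^3 · 1323, so s = 3 and d = 1323.
x_0 = 3753^1323 mod 10585 = 3932.
x_0 is neither 1 nor 10584, so continue squaring.
x_1 = 3932^2 mod 10585 = 6524.
x_2 = 6524^2 mod 10585 = 291.
Reached i = s−1 = 2 without hitting −1: 3753 is a Miller–Rabin witness and 10585 is composite.

yes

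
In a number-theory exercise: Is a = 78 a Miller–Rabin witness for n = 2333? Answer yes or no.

n − 1 = 2332 = 2^2 · 583, so s = 2 and d = 583.
x_0 = 78^583 mod 2333 = 108.
x_0 is neither 1 nor 2332, so continue squaring.
x_1 = 108^2 mod 2333 = 2332.
x_1 ≡ −1, so 78 is not a witness.

no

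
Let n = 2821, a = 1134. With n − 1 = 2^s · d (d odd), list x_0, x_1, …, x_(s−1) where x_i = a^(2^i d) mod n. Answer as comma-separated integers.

n − 1 = 2820 = 2^2 · 705, so s = 2 and d = 705.
x_0 = 1134^705 mod 2821 = 2016.
x_1 = 2016^2 mod 2821 = 2016.

2016, 2016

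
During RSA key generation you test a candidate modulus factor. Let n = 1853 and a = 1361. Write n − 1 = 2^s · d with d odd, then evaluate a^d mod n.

n − 1 = 1852 = 2^2 · 463, so s = 2 and d = 463.
1361^463 mod 1853 = 460.

460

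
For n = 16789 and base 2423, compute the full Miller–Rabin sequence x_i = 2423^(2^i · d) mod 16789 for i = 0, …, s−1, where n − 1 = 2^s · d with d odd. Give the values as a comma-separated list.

14856, 9331

n − 1 = 16788 = 2^2 · 4197, so s = 2 and d = 4197.
x_0 = 2423^4197 mod 16789 = 14856.
x_1 = 14856^2 mod 16789 = 9331.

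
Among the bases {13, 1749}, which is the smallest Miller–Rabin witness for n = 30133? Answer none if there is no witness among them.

none

n − 1 = 30132 = 2^2 · 7533, so s = 2 and d = 7533.
Base 13: x_0 = 13^7533 mod 30133 = 30132. x_0 = 30132 ≡ −1, so 13 is not a witness.
Base 1749: x_0 = 1749^7533 mod 30133 = 1. x_0 = 1, so 1749 is not a witness.
No listed base is a witness for 30133.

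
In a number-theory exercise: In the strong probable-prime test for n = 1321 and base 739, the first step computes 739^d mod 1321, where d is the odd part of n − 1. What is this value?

235

n − 1 = 1320 = 2^3 · 165, so s = 3 and d = 165.
739^165 mod 1321 = 235.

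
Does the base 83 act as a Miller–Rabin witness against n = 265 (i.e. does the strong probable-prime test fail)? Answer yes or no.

no

n − 1 = 264 = 2^3 · 33, so s = 3 and d = 33.
x_0 = 83^33 mod 265 = 83.
x_0 is neither 1 nor 264, so continue squaring.
x_1 = 83^2 mod 265 = 264.
x_1 ≡ −1, so 83 is not a witness.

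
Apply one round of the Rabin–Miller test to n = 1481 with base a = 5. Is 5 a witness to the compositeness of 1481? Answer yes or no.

no

n − 1 = 1480 = 2^3 · 185, so s = 3 and d = 185.
x_0 = 5^185 mod 1481 = 465.
x_0 is neither 1 nor 1480, so continue squaring.
x_1 = 465^2 mod 1481 = 1480.
x_1 ≡ −1, so 5 is not a witness.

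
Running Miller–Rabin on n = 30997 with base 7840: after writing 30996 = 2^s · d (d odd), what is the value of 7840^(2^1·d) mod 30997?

24315

n − 1 = 30996 = 2^2 · 7749, so s = 2 and d = 7749.
Repeated squaring mod 30997: 7840^1 ≡ 7840, 7840^2 ≡ 29546, 7840^4 ≡ 28602, 7840^8 ≡ 1580, 7840^16 ≡ 16640, 7840^32 ≡ 24396, 7840^64 ≡ 22416, 7840^128 ≡ 15686, 7840^256 ≡ 27407, 7840^512 ≡ 24345, 7840^1024 ≡ 16385, 7840^2048 ≡ 3208, 7840^4096 ≡ 260.
7749 = 4096 + 2048 + 1024 + 512 + 64 + 4 + 1, so 7840^7749 ≡ 260·3208·16385·24345·22416·28602·7840 ≡ 5099 (mod 30997).
x_0 = 5099.
x_1 = 5099^2 mod 30997 = 24315.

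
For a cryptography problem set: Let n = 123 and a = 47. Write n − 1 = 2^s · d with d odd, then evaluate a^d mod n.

n − 1 = 122 = 2^1 · 61, so s = 1 and d = 61.
47^61 mod 123 = 35.

35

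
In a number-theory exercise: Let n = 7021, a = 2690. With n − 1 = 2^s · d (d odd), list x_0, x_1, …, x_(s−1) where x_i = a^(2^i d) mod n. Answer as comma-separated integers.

2444, 5286

n − 1 = 7020 = 2^2 · 1755, so s = 2 and d = 1755.
x_0 = 2690^1755 mod 7021 = 2444.
x_1 = 2444^2 mod 7021 = 5286.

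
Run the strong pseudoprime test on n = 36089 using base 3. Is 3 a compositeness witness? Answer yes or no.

n − 1 = 36088 = 2^3 · 4511, so s = 3 and d = 4511.
Repeated squaring mod 36089: 3^1 ≡ 3, 3^2 ≡ 9, 3^4 ≡ 81, 3^8 ≡ 6561, 3^16 ≡ 28633, 3^32 ≡ 14876, 3^64 ≡ 33717, 3^128 ≡ 32589, 3^256 ≡ 15829, 3^512 ≡ 27403, 3^1024 ≡ 20586, 3^2048 ≡ 26358, 3^4096 ≡ 30914.
4511 = 4096 + 256 + 128 + 16 + 8 + 4 + 2 + 1, so 3^4511 ≡ 30914·15829·32589·28633·6561·81·9·3 ≡ 17691 (mod 36089).
x_0 = 3^4511 mod 36089 = 17691.
x_0 is neither 1 nor 36088, so continue squaring.
x_1 = 17691^2 mod 36089 = 7673.
x_2 = 7673^2 mod 36089 = 13770.
Reached i = s−1 = 2 without hitting −1: 3 is a Miller–Rabin witness and 36089 is composite.

yes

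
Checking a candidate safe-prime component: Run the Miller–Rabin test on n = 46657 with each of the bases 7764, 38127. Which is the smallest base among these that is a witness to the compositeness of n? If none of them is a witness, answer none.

7764

n − 1 = 46656 = 2^6 · 729, so s = 6 and d = 729.
Base 7764: x_0 = 7764^729 mod 46657 = 18383. x_0 is neither 1 nor 46656, so continue squaring. x_1 = 18383^2 mod 46657 = 44695. x_2 = 44695^2 mod 46657 = 23570. x_3 = 23570^2 mod 46657 = 1. x_3 = 1 but x_2 ≠ ±1, a nontrivial square root of 1 — 7764 is a witness and 46657 is composite.
Base 38127: x_0 = 38127^729 mod 46657 = 10551. x_0 is neither 1 nor 46656, so continue squaring. x_1 = 10551^2 mod 46657 = 46656. x_1 ≡ −1, so 38127 is not a witness.
The smallest witness among the given bases is 7764.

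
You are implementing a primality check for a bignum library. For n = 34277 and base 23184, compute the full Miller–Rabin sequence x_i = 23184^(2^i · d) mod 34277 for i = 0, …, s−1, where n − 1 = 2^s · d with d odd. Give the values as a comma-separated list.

27932, 17827

n − 1 = 34276 = 2^2 · 8569, so s = 2 and d = 8569.
x_0 = 23184^8569 mod 34277 = 27932.
x_1 = 27932^2 mod 34277 = 17827.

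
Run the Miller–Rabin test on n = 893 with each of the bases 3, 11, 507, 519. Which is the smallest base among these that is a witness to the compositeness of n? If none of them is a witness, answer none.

n − 1 = 892 = 2^2 · 223, so s = 2 and d = 223.
Base 3: x_0 = 3^223 mod 893 = 173. x_0 is neither 1 nor 892, so continue squaring. x_1 = 173^2 mod 893 = 460. Reached i = s−1 = 1 without hitting −1: 3 is a Miller–Rabin witness and 893 is composite.
Base 11: x_0 = 11^223 mod 893 = 467. x_0 is neither 1 nor 892, so continue squaring. x_1 = 467^2 mod 893 = 197. Reached i = s−1 = 1 without hitting −1: 11 is a Miller–Rabin witness and 893 is composite.
Base 507: x_0 = 507^223 mod 893 = 447. x_0 is neither 1 nor 892, so continue squaring. x_1 = 447^2 mod 893 = 670. Reached i = s−1 = 1 without hitting −1: 507 is a Miller–Rabin witness and 893 is composite.
Base 519: x_0 = 519^223 mod 893 = 864. x_0 is neither 1 nor 892, so continue squaring. x_1 = 864^2 mod 893 = 841. Reached i = s−1 = 1 without hitting −1: 519 is a Miller–Rabin witness and 893 is composite.
The smallest witness among the given bases is 3.

3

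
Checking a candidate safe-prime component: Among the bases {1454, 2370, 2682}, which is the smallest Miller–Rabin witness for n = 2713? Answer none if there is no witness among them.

n − 1 = 2712 = 2^3 · 339, so s = 3 and d = 339.
Base 1454: x_0 = 1454^339 mod 2713 = 2653. x_0 is neither 1 nor 2712, so continue squaring. x_1 = 2653^2 mod 2713 = 887. x_2 = 887^2 mod 2713 = 2712. x_2 ≡ −1, so 1454 is not a witness.
Base 2370: x_0 = 2370^339 mod 2713 = 1826. x_0 is neither 1 nor 2712, so continue squaring. x_1 = 1826^2 mod 2713 = 2712. x_1 ≡ −1, so 2370 is not a witness.
Base 2682: x_0 = 2682^339 mod 2713 = 1. x_0 = 1, so 2682 is not a witness.
No listed base is a witness for 2713.

none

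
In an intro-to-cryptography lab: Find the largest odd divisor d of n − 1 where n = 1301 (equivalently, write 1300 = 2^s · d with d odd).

Halving: 1300 → 650 → 325; 325 is odd.
So 1300 = 2^2 · 325.

325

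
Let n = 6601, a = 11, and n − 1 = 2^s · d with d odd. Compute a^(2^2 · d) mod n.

n − 1 = 6600 = 2^3 · 825, so s = 3 and d = 825.
x_0 = 11^825 mod 6601 = 3564.
x_1 = 3564^2 mod 6601 = 1772.
x_2 = 1772^2 mod 6601 = 4509.

4509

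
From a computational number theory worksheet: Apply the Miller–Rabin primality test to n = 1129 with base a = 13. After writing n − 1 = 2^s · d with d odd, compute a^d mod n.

n − 1 = 1128 = 2^3 · 141, so s = 3 and d = 141.
13^141 mod 1129 = 31.

31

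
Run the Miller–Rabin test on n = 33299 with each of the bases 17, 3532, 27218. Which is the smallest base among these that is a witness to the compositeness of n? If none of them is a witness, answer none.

n − 1 = 33298 = 2^1 · 16649, so s = 1 and d = 16649.
Base 17: x_0 = 17^16649 mod 33299 = 31925. x_0 ∉ {1, 33298} and s = 1, so 17 is a Miller–Rabin witness and 33299 is composite.
Base 3532: x_0 = 3532^16649 mod 33299 = 18055. x_0 ∉ {1, 33298} and s = 1, so 3532 is a Miller–Rabin witness and 33299 is composite.
Base 27218: x_0 = 27218^16649 mod 33299 = 25330. x_0 ∉ {1, 33298} and s = 1, so 27218 is a Miller–Rabin witness and 33299 is composite.
The smallest witness among the given bases is 17.

17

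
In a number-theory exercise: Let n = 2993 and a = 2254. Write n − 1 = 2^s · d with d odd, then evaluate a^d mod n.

n − 1 = 2992 = 2^4 · 187, so s = 4 and d = 187.
By repeated squaring, 2254^187 ≡ 2254 (mod 2993).

2254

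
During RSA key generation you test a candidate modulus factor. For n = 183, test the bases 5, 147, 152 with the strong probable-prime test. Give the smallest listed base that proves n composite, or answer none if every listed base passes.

n − 1 = 182 = 2^1 · 91, so s = 1 and d = 91.
Base 5: x_0 = 5^91 mod 183 = 5. x_0 ∉ {1, 182} and s = 1, so 5 is a Miller–Rabin witness and 183 is composite.
Base 147: x_0 = 147^91 mod 183 = 147. x_0 ∉ {1, 182} and s = 1, so 147 is a Miller–Rabin witness and 183 is composite.
Base 152: x_0 = 152^91 mod 183 = 92. x_0 ∉ {1, 182} and s = 1, so 152 is a Miller–Rabin witness and 183 is composite.
The smallest witness among the given bases is 5.

5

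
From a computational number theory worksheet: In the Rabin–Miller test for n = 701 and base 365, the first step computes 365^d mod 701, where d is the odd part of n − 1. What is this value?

n − 1 = 700 = 2^2 · 175, so s = 2 and d = 175.
365^175 mod 701 = 135.

135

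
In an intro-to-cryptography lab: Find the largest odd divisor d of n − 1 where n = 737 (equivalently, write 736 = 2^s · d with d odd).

Halving: 736 → 368 → 184 → 92 → 46 → 23; 23 is odd.
So 736 = 2^5 · 23.

23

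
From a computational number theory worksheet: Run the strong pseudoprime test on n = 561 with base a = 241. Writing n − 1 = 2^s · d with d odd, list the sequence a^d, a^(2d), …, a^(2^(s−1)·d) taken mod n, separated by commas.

n − 1 = 560 = 2^4 · 35, so s = 4 and d = 35.
x_0 = 241^35 mod 561 = 10.
x_1 = 10^2 mod 561 = 100.
x_2 = 100^2 mod 561 = 463.
x_3 = 463^2 mod 561 = 67.

10, 100, 463, 67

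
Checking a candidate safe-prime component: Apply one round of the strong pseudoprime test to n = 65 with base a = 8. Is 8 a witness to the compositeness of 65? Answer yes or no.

no

n − 1 = 64 = 2^6 · 1, so s = 6 and d = 1.
x_0 = 8^1 mod 65 = 8.
x_0 is neither 1 nor 64, so continue squaring.
x_1 = 8^2 mod 65 = 64.
x_1 ≡ −1, so 8 is not a witness.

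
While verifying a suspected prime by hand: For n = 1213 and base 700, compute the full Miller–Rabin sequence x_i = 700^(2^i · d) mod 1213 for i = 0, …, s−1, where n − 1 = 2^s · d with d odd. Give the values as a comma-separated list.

n − 1 = 1212 = 2^2 · 303, so s = 2 and d = 303.
x_0 = 700^303 mod 1213 = 1.
x_1 = 1^2 mod 1213 = 1.

1, 1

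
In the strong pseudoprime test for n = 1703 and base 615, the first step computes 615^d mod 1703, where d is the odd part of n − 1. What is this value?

n − 1 = 1702 = 2^1 · 851, so s = 1 and d = 851.
615^851 mod 1703 = 75.

75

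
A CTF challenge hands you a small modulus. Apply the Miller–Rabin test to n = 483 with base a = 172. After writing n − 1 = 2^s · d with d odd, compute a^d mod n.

67

n − 1 = 482 = 2^1 · 241, so s = 1 and d = 241.
172^241 mod 483 = 67.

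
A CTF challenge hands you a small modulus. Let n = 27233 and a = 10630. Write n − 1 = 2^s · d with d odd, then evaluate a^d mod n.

10089

n − 1 = 27232 = 2^5 · 851, so s = 5 and d = 851.
Repeated squaring mod 27233: 10630^1 ≡ 10630, 10630^2 ≡ 7183, 10630^4 ≡ 16187, 10630^8 ≡ 10276, 10630^16 ≡ 13835, 10630^32 ≡ 13701, 10630^64 ≡ 332, 10630^128 ≡ 1292, 10630^256 ≡ 8051, 10630^512 ≡ 4061.
851 = 512 + 256 + 64 + 16 + 2 + 1, so 10630^851 ≡ 4061·8051·332·13835·7183·10630 ≡ 10089 (mod 27233).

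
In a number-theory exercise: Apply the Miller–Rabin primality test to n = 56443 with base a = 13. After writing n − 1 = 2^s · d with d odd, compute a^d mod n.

n − 1 = 56442 = 2^1 · 28221, so s = 1 and d = 28221.
13^28221 mod 56443 = 1.

1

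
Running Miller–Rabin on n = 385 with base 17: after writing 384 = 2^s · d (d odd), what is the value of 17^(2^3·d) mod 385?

141

n − 1 = 384 = 2^7 · 3, so s = 7 and d = 3.
x_0 = 17^3 mod 385 = 293.
x_1 = 293^2 mod 385 = 379.
x_2 = 379^2 mod 385 = 36.
x_3 = 36^2 mod 385 = 141.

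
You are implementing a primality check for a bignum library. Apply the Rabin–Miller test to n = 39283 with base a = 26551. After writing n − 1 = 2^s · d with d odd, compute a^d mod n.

n − 1 = 39282 = 2^1 · 19641, so s = 1 and d = 19641.
26551^19641 mod 39283 = 15947.

15947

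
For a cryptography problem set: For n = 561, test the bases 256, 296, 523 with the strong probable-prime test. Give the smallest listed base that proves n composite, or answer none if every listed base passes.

296

n − 1 = 560 = 2^4 · 35, so s = 4 and d = 35.
Base 256: x_0 = 256^35 mod 561 = 1. x_0 = 1, so 256 is not a witness.
Base 296: x_0 = 296^35 mod 561 = 428. x_0 is neither 1 nor 560, so continue squaring. x_1 = 428^2 mod 561 = 298. x_2 = 298^2 mod 561 = 166. x_3 = 166^2 mod 561 = 67. Reached i = s−1 = 3 without hitting −1: 296 is a Miller–Rabin witness and 561 is composite.
Base 523: x_0 = 523^35 mod 561 = 208. x_0 is neither 1 nor 560, so continue squaring. x_1 = 208^2 mod 561 = 67. x_2 = 67^2 mod 561 = 1. x_2 = 1 but x_1 ≠ ±1, a nontrivial square root of 1 — 523 is a witness and 561 is composite.
The smallest witness among the given bases is 296.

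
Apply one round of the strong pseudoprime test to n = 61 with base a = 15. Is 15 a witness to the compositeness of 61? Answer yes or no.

no

n − 1 = 60 = 2^2 · 15, so s = 2 and d = 15.
x_0 = 15^15 mod 61 = 1.
x_0 = 1, so 15 is not a witness.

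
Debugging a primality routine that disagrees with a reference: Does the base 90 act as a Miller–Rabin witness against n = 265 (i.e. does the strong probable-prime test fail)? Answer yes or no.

n − 1 = 264 = 2^3 · 33, so s = 3 and d = 33.
x_0 = 90^33 mod 265 = 110.
x_0 is neither 1 nor 264, so continue squaring.
x_1 = 110^2 mod 265 = 175.
x_2 = 175^2 mod 265 = 150.
Reached i = s−1 = 2 without hitting −1: 90 is a Miller–Rabin witness and 265 is composite.

yes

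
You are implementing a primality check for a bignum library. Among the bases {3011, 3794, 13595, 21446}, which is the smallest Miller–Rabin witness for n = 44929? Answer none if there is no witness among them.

3011

n − 1 = 44928 = 2^7 · 351, so s = 7 and d = 351.
Base 3011: x_0 = 3011^351 mod 44929 = 11043. x_0 is neither 1 nor 44928, so continue squaring. x_1 = 11043^2 mod 44929 = 10543. x_2 = 10543^2 mod 44929 = 503. x_3 = 503^2 mod 44929 = 28364. x_4 = 28364^2 mod 44929 = 17822. x_5 = 17822^2 mod 44929 = 20583. x_6 = 20583^2 mod 44929 = 24348. Reached i = s−1 = 6 without hitting −1: 3011 is a Miller–Rabin witness and 44929 is composite.
Base 3794: x_0 = 3794^351 mod 44929 = 2837. x_0 is neither 1 nor 44928, so continue squaring. x_1 = 2837^2 mod 44929 = 6278. x_2 = 6278^2 mod 44929 = 10551. x_3 = 10551^2 mod 44929 = 34468. x_4 = 34468^2 mod 44929 = 30406. x_5 = 30406^2 mod 44929 = 20803. x_6 = 20803^2 mod 44929 = 8681. Reached i = s−1 = 6 without hitting −1: 3794 is a Miller–Rabin witness and 44929 is composite.
Base 13595: x_0 = 13595^351 mod 44929 = 7143. x_0 is neither 1 nor 44928, so continue squaring. x_1 = 7143^2 mod 44929 = 28034. x_2 = 28034^2 mod 44929 = 7088. x_3 = 7088^2 mod 44929 = 9122. x_4 = 9122^2 mod 44929 = 2376. x_5 = 2376^2 mod 44929 = 29251. x_6 = 29251^2 mod 44929 = 38054. Reached i = s−1 = 6 without hitting −1: 13595 is a Miller–Rabin witness and 44929 is composite.
Base 21446: x_0 = 21446^351 mod 44929 = 44891. x_0 is neither 1 nor 44928, so continue squaring. x_1 = 44891^2 mod 44929 = 1444. x_2 = 1444^2 mod 44929 = 18402. x_3 = 18402^2 mod 44929 = 3731. x_4 = 3731^2 mod 44929 = 37300. x_5 = 37300^2 mod 44929 = 18586. x_6 = 18586^2 mod 44929 = 25244. Reached i = s−1 = 6 without hitting −1: 21446 is a Miller–Rabin witness and 44929 is composite.
The smallest witness among the given bases is 3011.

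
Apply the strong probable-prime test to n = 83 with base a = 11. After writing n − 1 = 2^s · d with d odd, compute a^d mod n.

1

n − 1 = 82 = 2^1 · 41, so s = 1 and d = 41.
11^41 mod 83 = 1.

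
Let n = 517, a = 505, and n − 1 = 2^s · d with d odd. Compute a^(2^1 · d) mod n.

155

n − 1 = 516 = 2^2 · 129, so s = 2 and d = 129.
x_0 = 505^129 mod 517 = 351.
x_1 = 351^2 mod 517 = 155.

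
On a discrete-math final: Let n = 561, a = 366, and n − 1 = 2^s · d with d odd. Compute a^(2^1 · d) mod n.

276

n − 1 = 560 = 2^4 · 35, so s = 4 and d = 35.
x_0 = 366^35 mod 561 = 474.
x_1 = 474^2 mod 561 = 276.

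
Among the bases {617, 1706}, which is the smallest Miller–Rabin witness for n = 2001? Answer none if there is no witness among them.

n − 1 = 2000 = 2^4 · 125, so s = 4 and d = 125.
Base 617: x_0 = 617^125 mod 2001 = 917. x_0 is neither 1 nor 2000, so continue squaring. x_1 = 917^2 mod 2001 = 469. x_2 = 469^2 mod 2001 = 1852. x_3 = 1852^2 mod 2001 = 190. Reached i = s−1 = 3 without hitting −1: 617 is a Miller–Rabin witness and 2001 is composite.
Base 1706: x_0 = 1706^125 mod 2001 = 371. x_0 is neither 1 nor 2000, so continue squaring. x_1 = 371^2 mod 2001 = 1573. x_2 = 1573^2 mod 2001 = 1093. x_3 = 1093^2 mod 2001 = 52. Reached i = s−1 = 3 without hitting −1: 1706 is a Miller–Rabin witness and 2001 is composite.
The smallest witness among the given bases is 617.

617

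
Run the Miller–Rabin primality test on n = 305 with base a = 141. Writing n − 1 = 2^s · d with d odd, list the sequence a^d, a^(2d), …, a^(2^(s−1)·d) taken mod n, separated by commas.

36, 76, 286, 56

n − 1 = 304 = 2^4 · 19, so s = 4 and d = 19.
x_0 = 141^19 mod 305 = 36.
x_1 = 36^2 mod 305 = 76.
x_2 = 76^2 mod 305 = 286.
x_3 = 286^2 mod 305 = 56.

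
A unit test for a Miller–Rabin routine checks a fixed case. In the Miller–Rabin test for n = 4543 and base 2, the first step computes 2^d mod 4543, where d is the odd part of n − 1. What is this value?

n − 1 = 4542 = 2^1 · 2271, so s = 1 and d = 2271.
2^2271 mod 4543 = 1751.

1751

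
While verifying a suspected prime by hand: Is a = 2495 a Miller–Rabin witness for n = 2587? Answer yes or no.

no

n − 1 = 2586 = 2^1 · 1293, so s = 1 and d = 1293.
x_0 = 2495^1293 mod 2587 = 2586.
x_0 = 2586 ≡ −1, so 2495 is not a witness.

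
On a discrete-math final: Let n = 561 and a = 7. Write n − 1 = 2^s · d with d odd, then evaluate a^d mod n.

n − 1 = 560 = 2^4 · 35, so s = 4 and d = 35.
By repeated squaring, 7^35 ≡ 241 (mod 561).

241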